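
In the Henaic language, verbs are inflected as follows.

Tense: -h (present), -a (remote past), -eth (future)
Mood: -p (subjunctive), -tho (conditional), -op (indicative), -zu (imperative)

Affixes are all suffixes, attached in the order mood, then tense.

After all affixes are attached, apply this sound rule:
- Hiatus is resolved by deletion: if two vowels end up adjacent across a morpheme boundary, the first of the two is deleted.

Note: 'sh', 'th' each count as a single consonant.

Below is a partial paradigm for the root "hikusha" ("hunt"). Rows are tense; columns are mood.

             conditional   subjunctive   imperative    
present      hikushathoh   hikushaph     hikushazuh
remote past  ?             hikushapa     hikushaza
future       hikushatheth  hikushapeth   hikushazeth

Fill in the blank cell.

Attach mood conditional -tho → hikushatho.
Attach tense remote past -a → hikushathoa.
Apply vowel deletion: hikushathoa → hikushatha.

hikushatha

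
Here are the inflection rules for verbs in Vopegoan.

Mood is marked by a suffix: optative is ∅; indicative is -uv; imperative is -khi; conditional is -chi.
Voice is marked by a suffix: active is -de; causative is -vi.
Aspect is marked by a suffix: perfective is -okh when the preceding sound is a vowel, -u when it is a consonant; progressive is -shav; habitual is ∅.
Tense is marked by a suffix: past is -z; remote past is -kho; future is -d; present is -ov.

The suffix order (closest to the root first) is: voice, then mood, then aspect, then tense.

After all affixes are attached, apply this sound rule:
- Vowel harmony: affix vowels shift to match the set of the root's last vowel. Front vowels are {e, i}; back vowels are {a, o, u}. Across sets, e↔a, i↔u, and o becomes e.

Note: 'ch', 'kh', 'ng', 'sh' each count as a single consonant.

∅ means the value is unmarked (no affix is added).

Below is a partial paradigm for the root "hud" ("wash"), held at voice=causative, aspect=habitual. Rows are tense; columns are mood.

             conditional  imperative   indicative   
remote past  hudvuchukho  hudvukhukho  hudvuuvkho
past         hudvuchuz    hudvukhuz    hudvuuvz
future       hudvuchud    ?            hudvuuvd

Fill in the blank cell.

Attach voice causative -vi → hudvi.
Attach mood imperative -khi → hudvikhi.
aspect = habitual: zero marking, form stays hudvikhi.
Attach tense future -d → hudvikhid.
Apply vowel harmony: hudvikhid → hudvukhud.

hudvukhud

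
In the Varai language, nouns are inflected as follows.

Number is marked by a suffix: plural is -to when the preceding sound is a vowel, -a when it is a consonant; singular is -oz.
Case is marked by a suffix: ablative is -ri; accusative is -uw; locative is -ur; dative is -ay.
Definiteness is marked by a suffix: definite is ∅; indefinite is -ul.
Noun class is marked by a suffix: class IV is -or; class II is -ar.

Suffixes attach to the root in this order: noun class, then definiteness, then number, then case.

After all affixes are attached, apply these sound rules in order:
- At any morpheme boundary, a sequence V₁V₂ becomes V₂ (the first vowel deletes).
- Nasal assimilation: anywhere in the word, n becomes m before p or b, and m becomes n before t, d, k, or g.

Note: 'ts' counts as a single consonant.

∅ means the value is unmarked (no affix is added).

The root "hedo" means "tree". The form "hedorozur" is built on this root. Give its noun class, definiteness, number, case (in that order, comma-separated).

Segment: hedo-or-oz-ur.
noun class: -or → class IV.
definiteness: ∅ → definite.
number: -oz → singular.
case: -ur → locative.

class IV, definite, singular, locative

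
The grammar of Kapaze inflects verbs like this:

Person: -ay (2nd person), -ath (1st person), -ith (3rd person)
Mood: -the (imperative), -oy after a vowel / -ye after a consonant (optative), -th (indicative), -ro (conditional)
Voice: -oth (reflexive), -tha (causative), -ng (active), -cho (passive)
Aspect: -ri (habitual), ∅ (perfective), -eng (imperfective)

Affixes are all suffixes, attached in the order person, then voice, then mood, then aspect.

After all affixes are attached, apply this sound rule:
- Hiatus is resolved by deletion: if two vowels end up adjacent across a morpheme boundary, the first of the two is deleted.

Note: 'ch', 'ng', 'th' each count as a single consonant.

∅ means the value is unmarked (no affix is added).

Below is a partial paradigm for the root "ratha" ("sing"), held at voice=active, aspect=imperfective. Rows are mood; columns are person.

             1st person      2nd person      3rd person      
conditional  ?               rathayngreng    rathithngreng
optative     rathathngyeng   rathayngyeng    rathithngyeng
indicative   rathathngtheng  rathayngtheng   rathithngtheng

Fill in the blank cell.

Attach person 1st person -ath → rathaath.
Attach voice active -ng → rathaathng.
Attach mood conditional -ro → rathaathngro.
Attach aspect imperfective -eng → rathaathngroeng.
Apply vowel deletion: rathaathngroeng → rathathngreng.

rathathngreng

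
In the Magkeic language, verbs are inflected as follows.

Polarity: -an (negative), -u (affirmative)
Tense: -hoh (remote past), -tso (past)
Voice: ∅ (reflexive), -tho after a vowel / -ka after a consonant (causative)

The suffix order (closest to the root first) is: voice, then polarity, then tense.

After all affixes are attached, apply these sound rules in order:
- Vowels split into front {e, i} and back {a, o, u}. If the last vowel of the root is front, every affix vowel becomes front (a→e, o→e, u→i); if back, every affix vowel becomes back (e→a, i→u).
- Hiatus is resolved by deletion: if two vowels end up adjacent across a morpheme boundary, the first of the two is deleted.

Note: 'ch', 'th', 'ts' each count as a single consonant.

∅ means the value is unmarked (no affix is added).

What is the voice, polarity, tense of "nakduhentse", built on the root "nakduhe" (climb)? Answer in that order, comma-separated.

reflexive, negative, past

Segment: nakduhe-an-tso.
voice: ∅ → reflexive.
polarity: -an → negative.
tense: -tso → past.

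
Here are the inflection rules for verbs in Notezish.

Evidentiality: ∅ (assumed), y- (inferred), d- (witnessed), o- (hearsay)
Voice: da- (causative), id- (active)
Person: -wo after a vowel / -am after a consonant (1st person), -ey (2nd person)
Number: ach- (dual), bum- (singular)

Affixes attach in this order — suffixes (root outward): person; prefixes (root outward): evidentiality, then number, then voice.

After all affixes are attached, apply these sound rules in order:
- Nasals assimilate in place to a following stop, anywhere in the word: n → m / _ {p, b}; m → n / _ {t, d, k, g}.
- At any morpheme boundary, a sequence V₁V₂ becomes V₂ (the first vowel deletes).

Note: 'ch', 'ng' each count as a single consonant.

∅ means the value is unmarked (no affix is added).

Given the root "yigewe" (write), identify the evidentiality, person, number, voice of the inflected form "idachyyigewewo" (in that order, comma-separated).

inferred, 1st person, dual, active

Segment: id-ach-y-yigewe-wo.
evidentiality: y- → inferred.
person: -wo/am → 1st person.
number: ach- → dual.
voice: id- → active.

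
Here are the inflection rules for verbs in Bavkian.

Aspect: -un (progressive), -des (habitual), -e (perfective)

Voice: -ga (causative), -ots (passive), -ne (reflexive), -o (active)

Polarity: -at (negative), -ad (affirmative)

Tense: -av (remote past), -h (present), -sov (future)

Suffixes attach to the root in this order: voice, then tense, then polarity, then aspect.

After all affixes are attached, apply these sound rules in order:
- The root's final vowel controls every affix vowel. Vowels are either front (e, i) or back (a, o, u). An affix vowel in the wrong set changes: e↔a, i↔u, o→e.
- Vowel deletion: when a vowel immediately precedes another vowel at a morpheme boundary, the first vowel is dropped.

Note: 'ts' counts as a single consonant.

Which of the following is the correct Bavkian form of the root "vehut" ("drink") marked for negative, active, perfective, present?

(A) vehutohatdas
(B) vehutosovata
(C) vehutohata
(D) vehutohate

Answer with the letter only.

C

Attach voice active -o → vehuto.
Attach tense present -h → vehutoh.
Attach polarity negative -at → vehutohat.
Attach aspect perfective -e → vehutohate.
Apply vowel harmony: vehutohate → vehutohata.
Vowel deletion: no change.
So the correct form is vehutohata, option (C).
(D) vehutohate is wrong: it fails to apply the sound rule(s).
(A) vehutohatdas is wrong: it uses habitual instead of perfective for aspect.
(B) vehutosovata is wrong: it uses future instead of present for tense.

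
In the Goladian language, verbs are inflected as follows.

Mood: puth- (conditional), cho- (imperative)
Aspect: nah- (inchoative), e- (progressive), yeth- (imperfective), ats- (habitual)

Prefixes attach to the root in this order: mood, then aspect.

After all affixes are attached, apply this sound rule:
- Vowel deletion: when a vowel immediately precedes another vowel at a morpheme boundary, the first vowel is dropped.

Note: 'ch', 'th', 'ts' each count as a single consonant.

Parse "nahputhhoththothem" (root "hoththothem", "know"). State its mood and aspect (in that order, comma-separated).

Segment: nah-puth-hoththothem.
mood: puth- → conditional.
aspect: nah- → inchoative.

conditional, inchoative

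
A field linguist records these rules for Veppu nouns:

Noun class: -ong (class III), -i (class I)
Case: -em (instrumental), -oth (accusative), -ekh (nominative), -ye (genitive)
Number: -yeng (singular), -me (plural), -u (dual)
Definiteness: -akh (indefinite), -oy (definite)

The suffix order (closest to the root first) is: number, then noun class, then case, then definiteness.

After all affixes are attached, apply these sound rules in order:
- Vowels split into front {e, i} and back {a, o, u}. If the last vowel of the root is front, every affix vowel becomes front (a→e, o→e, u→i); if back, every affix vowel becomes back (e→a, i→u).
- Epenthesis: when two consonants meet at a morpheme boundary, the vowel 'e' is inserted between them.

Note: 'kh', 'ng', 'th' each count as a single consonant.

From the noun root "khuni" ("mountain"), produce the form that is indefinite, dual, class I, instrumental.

khuniiiemekh

Attach number dual -u → khuniu.
Attach noun class class I -i → khuniui.
Attach case instrumental -em → khuniuiem.
Attach definiteness indefinite -akh → khuniuiemakh.
Apply vowel harmony: khuniuiemakh → khuniiiemekh.
Epenthesis: no change.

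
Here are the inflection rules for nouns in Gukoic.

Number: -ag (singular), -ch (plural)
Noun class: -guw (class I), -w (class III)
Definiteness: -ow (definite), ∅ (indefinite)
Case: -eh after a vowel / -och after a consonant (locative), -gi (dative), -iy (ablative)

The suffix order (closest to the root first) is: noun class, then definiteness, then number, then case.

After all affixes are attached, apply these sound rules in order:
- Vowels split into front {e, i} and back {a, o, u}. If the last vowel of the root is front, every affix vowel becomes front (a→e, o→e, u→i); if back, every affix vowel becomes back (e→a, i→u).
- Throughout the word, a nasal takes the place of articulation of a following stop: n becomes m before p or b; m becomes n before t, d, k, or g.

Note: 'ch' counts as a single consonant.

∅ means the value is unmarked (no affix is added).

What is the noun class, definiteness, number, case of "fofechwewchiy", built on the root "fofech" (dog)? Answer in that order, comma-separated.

class III, definite, plural, ablative

Segment: fofech-w-ow-ch-iy.
noun class: -w → class III.
definiteness: -ow → definite.
number: -ch → plural.
case: -iy → ablative.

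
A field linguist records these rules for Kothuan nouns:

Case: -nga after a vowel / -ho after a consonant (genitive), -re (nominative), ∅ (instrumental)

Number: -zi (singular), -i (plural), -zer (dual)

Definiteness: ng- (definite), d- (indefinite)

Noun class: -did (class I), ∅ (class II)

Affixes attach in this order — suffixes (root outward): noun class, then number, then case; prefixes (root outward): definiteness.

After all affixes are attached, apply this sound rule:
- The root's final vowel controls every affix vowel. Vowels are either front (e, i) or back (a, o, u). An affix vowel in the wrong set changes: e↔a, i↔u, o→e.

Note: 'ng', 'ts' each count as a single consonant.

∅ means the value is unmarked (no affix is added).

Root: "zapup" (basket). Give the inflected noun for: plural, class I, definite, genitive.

ngzapupdudunga

Attach noun class class I -did → zapupdid.
Attach number plural -i → zapupdidi.
Attach definiteness definite ng- → ngzapupdidi.
Attach case genitive -nga (after vowel 'i') → ngzapupdidinga.
Apply vowel harmony: ngzapupdidinga → ngzapupdudunga.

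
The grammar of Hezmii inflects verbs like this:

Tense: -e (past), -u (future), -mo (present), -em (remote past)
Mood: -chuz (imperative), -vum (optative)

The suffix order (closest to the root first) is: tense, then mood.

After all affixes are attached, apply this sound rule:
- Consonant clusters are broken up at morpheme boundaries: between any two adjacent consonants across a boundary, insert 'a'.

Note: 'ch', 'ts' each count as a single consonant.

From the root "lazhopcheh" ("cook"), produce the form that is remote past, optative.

lazhopchehemavum

Attach tense remote past -em → lazhopchehem.
Attach mood optative -vum → lazhopchehemvum.
Apply epenthesis: lazhopchehemvum → lazhopchehemavum.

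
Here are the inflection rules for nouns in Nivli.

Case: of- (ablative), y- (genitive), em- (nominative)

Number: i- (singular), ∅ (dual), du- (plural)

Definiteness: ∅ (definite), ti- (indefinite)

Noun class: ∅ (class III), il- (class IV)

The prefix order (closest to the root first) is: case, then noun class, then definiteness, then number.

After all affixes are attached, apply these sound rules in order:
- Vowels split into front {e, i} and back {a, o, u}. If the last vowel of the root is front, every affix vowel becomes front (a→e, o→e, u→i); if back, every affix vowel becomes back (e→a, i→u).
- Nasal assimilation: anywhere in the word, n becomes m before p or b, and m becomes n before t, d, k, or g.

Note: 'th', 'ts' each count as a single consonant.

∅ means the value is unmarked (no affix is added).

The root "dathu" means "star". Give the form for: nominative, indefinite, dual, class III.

tuandathu

Attach case nominative em- → emdathu.
noun class = class III: zero marking, form stays emdathu.
Attach definiteness indefinite ti- → tiemdathu.
number = dual: zero marking, form stays tiemdathu.
Apply vowel harmony: tiemdathu → tuamdathu.
Apply nasal assimilation: tuamdathu → tuandathu.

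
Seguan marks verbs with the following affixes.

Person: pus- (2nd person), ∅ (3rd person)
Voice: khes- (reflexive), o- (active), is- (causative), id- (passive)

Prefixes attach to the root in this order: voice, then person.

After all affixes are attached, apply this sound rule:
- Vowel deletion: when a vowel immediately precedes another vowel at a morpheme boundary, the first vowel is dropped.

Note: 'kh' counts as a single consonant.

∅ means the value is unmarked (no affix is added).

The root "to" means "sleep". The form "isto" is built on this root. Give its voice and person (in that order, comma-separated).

causative, 3rd person

Segment: is-to.
voice: is- → causative.
person: ∅ → 3rd person.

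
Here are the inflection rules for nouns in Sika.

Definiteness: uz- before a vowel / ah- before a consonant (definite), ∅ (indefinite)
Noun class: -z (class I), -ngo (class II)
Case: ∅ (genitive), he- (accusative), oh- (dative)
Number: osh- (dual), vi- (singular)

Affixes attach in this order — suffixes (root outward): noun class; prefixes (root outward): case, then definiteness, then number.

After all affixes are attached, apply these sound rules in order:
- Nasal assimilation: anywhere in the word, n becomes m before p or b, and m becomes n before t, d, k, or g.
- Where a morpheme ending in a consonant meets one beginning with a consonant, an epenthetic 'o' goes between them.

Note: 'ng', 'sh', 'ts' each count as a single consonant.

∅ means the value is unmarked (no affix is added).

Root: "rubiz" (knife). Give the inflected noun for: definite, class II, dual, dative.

oshuzohorubizongo

Attach case dative oh- → ohrubiz.
Attach noun class class II -ngo → ohrubizngo.
Attach definiteness definite uz- (before vowel 'o') → uzohrubizngo.
Attach number dual osh- → oshuzohrubizngo.
Nasal assimilation: no change.
Apply epenthesis: oshuzohrubizngo → oshuzohorubizongo.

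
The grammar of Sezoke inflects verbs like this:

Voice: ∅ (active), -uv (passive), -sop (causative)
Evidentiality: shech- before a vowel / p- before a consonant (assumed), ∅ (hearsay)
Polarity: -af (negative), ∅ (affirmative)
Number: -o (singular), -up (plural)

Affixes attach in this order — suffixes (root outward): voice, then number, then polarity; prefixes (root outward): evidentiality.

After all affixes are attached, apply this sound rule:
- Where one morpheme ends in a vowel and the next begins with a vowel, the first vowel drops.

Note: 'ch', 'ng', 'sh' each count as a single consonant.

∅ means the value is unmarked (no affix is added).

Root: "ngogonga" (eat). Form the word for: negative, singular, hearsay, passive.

Attach voice passive -uv → ngogongauv.
Attach number singular -o → ngogongauvo.
Attach polarity negative -af → ngogongauvoaf.
evidentiality = hearsay: zero marking, form stays ngogongauvoaf.
Apply vowel deletion: ngogongauvoaf → ngogonguvaf.

ngogonguvaf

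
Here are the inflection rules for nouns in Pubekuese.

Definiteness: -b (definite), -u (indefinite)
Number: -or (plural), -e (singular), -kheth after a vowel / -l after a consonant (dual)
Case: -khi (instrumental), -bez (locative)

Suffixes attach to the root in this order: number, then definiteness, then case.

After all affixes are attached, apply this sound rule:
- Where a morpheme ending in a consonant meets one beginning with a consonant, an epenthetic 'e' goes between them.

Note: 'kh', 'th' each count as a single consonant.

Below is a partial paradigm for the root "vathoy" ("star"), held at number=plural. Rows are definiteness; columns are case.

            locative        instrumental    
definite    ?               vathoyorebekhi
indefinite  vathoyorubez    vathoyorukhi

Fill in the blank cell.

vathoyorebebez

Attach number plural -or → vathoyor.
Attach definiteness definite -b → vathoyorb.
Attach case locative -bez → vathoyorbbez.
Apply epenthesis: vathoyorbbez → vathoyorebebez.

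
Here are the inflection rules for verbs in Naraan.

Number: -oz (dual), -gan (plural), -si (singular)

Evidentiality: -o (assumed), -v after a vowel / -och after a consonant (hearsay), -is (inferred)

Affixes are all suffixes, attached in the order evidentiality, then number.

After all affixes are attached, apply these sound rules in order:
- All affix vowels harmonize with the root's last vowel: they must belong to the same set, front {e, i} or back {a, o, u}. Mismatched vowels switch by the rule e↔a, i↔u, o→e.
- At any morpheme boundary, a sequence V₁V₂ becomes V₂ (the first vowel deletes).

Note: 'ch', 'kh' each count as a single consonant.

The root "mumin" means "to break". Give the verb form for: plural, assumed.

Attach evidentiality assumed -o → mumino.
Attach number plural -gan → muminogan.
Apply vowel harmony: muminogan → muminegen.
Vowel deletion: no change.

muminegen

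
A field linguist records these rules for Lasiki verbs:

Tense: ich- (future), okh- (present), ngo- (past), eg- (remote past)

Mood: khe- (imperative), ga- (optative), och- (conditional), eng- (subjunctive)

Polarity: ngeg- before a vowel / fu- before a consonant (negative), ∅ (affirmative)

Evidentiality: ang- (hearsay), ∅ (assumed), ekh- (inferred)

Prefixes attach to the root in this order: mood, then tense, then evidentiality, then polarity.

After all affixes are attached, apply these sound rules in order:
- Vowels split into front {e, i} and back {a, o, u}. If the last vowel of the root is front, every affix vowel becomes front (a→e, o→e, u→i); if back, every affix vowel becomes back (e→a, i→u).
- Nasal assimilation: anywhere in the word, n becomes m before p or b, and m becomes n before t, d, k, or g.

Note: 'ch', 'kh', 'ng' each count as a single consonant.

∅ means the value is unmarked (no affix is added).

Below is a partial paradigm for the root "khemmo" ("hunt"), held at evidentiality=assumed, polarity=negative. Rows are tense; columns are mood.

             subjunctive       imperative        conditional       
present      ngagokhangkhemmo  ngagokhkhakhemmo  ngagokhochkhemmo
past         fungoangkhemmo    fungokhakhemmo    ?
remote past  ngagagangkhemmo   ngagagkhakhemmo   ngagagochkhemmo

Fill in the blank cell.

fungoochkhemmo

Attach mood conditional och- → ochkhemmo.
Attach tense past ngo- → ngoochkhemmo.
evidentiality = assumed: zero marking, form stays ngoochkhemmo.
Attach polarity negative fu- (before consonant 'ng') → fungoochkhemmo.
Vowel harmony: no change.
Nasal assimilation: no change.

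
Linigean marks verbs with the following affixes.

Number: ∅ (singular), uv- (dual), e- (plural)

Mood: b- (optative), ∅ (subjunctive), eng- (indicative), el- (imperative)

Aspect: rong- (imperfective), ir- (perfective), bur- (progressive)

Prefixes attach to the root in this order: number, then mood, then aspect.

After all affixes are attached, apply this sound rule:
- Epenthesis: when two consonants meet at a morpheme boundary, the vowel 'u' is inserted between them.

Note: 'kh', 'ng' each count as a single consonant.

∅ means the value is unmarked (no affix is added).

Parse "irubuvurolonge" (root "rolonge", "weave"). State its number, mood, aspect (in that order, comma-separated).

dual, optative, perfective

Segment: ir-b-uv-rolonge.
number: uv- → dual.
mood: b- → optative.
aspect: ir- → perfective.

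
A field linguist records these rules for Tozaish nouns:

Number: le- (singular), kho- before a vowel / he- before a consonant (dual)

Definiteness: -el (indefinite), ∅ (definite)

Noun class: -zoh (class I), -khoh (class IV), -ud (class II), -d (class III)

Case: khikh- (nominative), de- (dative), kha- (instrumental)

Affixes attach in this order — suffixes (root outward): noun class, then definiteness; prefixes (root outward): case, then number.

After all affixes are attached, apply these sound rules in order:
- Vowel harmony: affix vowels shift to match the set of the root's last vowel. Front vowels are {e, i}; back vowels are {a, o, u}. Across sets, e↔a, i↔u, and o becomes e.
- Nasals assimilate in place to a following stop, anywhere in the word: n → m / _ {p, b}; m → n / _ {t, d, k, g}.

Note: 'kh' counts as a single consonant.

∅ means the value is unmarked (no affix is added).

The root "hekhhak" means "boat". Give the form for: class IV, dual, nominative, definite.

Attach case nominative khikh- → khikhhekhhak.
Attach number dual he- (before consonant 'kh') → hekhikhhekhhak.
Attach noun class class IV -khoh → hekhikhhekhhakkhoh.
definiteness = definite: zero marking, form stays hekhikhhekhhakkhoh.
Apply vowel harmony: hekhikhhekhhakkhoh → hakhukhhekhhakkhoh.
Nasal assimilation: no change.

hakhukhhekhhakkhoh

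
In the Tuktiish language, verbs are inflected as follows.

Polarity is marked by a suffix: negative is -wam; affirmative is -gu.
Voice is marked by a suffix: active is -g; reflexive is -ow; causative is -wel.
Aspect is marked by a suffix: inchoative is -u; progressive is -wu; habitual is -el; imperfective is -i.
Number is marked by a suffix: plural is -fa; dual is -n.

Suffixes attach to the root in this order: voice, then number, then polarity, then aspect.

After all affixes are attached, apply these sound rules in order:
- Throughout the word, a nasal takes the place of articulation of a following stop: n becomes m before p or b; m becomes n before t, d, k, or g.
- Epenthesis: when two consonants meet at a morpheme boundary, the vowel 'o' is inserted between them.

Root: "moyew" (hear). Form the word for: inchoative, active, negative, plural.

moyewogofawamu

Attach voice active -g → moyewg.
Attach number plural -fa → moyewgfa.
Attach polarity negative -wam → moyewgfawam.
Attach aspect inchoative -u → moyewgfawamu.
Nasal assimilation: no change.
Apply epenthesis: moyewgfawamu → moyewogofawamu.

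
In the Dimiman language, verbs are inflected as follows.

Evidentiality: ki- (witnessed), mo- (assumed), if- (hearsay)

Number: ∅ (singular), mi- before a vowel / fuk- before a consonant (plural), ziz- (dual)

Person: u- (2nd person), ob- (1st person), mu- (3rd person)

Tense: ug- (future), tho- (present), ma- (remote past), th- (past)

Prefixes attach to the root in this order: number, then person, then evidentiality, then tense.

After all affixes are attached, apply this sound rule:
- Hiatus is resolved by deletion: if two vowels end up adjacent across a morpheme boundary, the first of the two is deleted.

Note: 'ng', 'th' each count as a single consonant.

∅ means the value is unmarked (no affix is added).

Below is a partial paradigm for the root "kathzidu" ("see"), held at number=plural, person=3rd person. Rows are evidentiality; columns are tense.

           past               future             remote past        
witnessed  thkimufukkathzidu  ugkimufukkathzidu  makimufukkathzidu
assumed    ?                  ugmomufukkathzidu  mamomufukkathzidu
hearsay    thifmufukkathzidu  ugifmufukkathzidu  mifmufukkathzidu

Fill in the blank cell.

thmomufukkathzidu

Attach number plural fuk- (before consonant 'k') → fukkathzidu.
Attach person 3rd person mu- → mufukkathzidu.
Attach evidentiality assumed mo- → momufukkathzidu.
Attach tense past th- → thmomufukkathzidu.
Vowel deletion: no change.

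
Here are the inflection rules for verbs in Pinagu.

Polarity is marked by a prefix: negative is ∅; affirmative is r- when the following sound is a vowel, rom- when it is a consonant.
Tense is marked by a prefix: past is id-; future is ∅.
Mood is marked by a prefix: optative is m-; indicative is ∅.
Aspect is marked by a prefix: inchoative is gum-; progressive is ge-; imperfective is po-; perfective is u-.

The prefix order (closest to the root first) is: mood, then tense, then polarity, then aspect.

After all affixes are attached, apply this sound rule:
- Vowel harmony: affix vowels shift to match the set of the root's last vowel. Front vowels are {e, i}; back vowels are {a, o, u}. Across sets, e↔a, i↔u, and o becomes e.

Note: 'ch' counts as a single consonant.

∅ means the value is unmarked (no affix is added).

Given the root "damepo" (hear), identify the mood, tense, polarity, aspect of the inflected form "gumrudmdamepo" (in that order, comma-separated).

optative, past, affirmative, inchoative

Segment: gum-r-id-m-damepo.
mood: m- → optative.
tense: id- → past.
polarity: r/rom- → affirmative.
aspect: gum- → inchoative.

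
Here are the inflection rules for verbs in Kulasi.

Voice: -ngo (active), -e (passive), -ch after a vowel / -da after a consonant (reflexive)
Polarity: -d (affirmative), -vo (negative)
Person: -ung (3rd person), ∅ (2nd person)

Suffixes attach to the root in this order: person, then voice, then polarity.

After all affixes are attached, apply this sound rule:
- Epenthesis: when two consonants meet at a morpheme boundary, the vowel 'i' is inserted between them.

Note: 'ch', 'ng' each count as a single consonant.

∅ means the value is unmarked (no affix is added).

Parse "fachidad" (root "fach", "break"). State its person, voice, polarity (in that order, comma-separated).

Segment: fach-da-d.
person: ∅ → 2nd person.
voice: -ch/da → reflexive.
polarity: -d → affirmative.

2nd person, reflexive, affirmative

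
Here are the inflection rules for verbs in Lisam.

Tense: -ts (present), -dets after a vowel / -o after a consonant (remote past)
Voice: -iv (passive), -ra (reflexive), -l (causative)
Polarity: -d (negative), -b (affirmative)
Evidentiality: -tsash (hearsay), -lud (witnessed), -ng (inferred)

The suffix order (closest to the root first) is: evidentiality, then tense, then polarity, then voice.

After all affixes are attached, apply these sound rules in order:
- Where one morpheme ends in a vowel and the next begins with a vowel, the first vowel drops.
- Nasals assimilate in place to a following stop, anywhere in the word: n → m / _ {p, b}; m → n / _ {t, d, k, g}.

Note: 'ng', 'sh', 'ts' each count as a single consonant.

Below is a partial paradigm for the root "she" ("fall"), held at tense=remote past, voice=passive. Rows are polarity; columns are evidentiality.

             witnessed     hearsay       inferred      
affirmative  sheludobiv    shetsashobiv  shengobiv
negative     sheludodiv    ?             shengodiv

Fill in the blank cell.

shetsashodiv

Attach evidentiality hearsay -tsash → shetsash.
Attach tense remote past -o (after consonant 'sh') → shetsasho.
Attach polarity negative -d → shetsashod.
Attach voice passive -iv → shetsashodiv.
Vowel deletion: no change.
Nasal assimilation: no change.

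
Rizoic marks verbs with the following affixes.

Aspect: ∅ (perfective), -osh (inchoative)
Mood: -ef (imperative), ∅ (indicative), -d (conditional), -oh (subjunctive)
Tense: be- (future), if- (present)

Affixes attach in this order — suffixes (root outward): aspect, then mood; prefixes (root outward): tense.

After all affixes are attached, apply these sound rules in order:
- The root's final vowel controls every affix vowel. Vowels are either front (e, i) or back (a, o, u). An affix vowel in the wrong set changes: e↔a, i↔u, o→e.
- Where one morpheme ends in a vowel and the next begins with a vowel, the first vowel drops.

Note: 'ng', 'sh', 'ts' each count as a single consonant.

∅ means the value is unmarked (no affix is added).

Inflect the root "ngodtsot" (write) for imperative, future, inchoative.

Attach aspect inchoative -osh → ngodtsotosh.
Attach tense future be- → bengodtsotosh.
Attach mood imperative -ef → bengodtsotoshef.
Apply vowel harmony: bengodtsotoshef → bangodtsotoshaf.
Vowel deletion: no change.

bangodtsotoshaf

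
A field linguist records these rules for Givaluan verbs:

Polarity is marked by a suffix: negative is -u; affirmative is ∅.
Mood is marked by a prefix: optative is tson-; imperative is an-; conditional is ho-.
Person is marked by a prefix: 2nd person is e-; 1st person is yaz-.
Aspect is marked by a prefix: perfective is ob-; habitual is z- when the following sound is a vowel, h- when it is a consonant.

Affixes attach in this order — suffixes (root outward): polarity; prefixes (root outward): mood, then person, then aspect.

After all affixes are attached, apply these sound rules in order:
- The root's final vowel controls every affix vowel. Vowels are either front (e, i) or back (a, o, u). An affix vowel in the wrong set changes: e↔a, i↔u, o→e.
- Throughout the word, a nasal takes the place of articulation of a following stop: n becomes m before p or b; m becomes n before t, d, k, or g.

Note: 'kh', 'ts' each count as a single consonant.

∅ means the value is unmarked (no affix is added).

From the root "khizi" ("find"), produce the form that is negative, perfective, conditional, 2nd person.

Attach mood conditional ho- → hokhizi.
Attach person 2nd person e- → ehokhizi.
Attach polarity negative -u → ehokhiziu.
Attach aspect perfective ob- → obehokhiziu.
Apply vowel harmony: obehokhiziu → ebehekhizii.
Nasal assimilation: no change.

ebehekhizii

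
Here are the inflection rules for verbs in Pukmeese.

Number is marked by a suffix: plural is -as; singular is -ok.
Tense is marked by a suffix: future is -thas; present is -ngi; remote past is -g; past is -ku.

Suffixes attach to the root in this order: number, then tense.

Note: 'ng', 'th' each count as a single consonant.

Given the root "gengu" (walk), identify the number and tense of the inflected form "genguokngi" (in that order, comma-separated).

singular, present

Segment: gengu-ok-ngi.
number: -ok → singular.
tense: -ngi → present.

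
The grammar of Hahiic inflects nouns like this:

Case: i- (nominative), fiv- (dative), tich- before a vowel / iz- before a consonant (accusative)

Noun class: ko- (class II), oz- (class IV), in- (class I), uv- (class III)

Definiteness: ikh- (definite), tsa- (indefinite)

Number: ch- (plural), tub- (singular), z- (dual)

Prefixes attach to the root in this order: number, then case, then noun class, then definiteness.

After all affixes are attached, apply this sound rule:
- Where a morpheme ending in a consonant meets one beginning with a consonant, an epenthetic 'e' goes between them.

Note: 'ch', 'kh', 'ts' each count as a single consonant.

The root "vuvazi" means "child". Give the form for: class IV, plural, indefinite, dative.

Attach number plural ch- → chvuvazi.
Attach case dative fiv- → fivchvuvazi.
Attach noun class class IV oz- → ozfivchvuvazi.
Attach definiteness indefinite tsa- → tsaozfivchvuvazi.
Apply epenthesis: tsaozfivchvuvazi → tsaozefivechevuvazi.

tsaozefivechevuvazi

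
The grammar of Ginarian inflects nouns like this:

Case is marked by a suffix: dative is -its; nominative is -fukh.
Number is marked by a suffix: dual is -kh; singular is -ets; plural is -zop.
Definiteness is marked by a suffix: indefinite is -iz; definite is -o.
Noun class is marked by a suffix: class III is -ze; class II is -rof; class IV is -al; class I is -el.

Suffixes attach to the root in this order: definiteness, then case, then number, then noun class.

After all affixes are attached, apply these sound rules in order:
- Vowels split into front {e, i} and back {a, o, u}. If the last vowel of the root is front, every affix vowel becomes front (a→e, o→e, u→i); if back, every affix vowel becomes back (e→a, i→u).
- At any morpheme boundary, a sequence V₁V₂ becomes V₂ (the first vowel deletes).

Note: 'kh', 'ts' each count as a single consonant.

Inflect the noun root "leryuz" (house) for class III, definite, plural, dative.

Attach definiteness definite -o → leryuzo.
Attach case dative -its → leryuzoits.
Attach number plural -zop → leryuzoitszop.
Attach noun class class III -ze → leryuzoitszopze.
Apply vowel harmony: leryuzoitszopze → leryuzoutszopza.
Apply vowel deletion: leryuzoutszopza → leryuzutszopza.

leryuzutszopza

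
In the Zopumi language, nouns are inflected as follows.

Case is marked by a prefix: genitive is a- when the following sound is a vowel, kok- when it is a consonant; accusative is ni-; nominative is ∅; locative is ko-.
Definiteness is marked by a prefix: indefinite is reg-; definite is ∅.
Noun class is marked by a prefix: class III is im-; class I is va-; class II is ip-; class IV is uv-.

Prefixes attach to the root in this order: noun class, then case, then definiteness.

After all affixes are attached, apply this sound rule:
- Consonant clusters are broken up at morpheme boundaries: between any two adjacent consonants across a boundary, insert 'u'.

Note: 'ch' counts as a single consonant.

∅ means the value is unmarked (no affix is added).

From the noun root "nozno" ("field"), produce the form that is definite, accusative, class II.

niipunozno

Attach noun class class II ip- → ipnozno.
Attach case accusative ni- → niipnozno.
definiteness = definite: zero marking, form stays niipnozno.
Apply epenthesis: niipnozno → niipunozno.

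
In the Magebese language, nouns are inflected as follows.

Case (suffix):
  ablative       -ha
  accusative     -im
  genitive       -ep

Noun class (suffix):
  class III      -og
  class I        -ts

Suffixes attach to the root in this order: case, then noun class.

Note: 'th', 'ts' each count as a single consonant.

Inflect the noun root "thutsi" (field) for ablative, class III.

Attach case ablative -ha → thutsiha.
Attach noun class class III -og → thutsihaog.

thutsihaog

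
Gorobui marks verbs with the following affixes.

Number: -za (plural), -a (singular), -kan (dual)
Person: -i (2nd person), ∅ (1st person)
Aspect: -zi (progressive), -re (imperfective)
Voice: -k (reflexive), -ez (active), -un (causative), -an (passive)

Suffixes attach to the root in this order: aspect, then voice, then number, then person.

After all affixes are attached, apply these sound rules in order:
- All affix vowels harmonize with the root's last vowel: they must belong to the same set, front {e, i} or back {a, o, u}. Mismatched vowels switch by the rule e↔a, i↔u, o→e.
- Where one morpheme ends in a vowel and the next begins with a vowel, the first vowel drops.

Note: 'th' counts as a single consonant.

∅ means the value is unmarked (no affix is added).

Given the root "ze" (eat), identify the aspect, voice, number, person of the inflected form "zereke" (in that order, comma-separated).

imperfective, reflexive, singular, 1st person

Segment: ze-re-k-a.
aspect: -re → imperfective.
voice: -k → reflexive.
number: -a → singular.
person: ∅ → 1st person.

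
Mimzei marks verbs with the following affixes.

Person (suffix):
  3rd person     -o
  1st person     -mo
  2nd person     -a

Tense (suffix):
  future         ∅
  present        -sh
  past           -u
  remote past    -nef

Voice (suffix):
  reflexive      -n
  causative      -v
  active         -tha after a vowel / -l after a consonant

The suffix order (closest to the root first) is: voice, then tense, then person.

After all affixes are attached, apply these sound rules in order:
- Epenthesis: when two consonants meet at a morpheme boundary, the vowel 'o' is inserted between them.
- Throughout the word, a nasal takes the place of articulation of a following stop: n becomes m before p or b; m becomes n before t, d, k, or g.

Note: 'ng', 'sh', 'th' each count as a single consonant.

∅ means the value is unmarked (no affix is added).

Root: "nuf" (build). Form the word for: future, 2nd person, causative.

Attach voice causative -v → nufv.
tense = future: zero marking, form stays nufv.
Attach person 2nd person -a → nufva.
Apply epenthesis: nufva → nufova.
Nasal assimilation: no change.

nufova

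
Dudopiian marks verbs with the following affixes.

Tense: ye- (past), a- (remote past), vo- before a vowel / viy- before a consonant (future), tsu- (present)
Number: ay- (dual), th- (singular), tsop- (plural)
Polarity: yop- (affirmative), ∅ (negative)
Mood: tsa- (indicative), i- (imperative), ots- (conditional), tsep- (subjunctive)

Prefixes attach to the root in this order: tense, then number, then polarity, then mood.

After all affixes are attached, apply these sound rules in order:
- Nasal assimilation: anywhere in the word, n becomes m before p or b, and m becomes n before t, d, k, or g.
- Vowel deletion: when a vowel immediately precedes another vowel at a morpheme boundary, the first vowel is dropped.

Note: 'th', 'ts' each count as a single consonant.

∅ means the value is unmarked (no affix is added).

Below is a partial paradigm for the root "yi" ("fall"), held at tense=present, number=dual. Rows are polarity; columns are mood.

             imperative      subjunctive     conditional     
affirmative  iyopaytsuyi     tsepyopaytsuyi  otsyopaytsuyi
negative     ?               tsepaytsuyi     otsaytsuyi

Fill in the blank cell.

aytsuyi

Attach tense present tsu- → tsuyi.
Attach number dual ay- → aytsuyi.
polarity = negative: zero marking, form stays aytsuyi.
Attach mood imperative i- → iaytsuyi.
Nasal assimilation: no change.
Apply vowel deletion: iaytsuyi → aytsuyi.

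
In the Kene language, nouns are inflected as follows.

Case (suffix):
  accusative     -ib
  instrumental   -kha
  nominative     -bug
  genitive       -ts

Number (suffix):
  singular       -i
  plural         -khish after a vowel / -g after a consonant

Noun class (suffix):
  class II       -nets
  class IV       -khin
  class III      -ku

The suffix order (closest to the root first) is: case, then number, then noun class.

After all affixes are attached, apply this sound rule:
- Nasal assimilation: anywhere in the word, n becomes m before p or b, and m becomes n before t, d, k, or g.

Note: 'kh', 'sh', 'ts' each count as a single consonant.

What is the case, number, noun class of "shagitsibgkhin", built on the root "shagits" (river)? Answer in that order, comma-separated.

Segment: shagits-ib-g-khin.
case: -ib → accusative.
number: -khish/g → plural.
noun class: -khin → class IV.

accusative, plural, class IV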